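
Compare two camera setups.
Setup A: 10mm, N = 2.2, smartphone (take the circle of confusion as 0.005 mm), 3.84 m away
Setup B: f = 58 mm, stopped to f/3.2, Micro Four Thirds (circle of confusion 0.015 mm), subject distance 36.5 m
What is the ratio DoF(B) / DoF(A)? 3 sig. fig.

Setup A: H = 10²/(2.2×0.005) + 10 ≈ 9100.9 mm; DoF = Df − Dn = 6635.6 − 2701.8 ≈ 3933.8 mm.
Setup B: H = 58²/(3.2×0.015) + 58 ≈ 70141.3 mm; DoF = Df − Dn = 76039 − 24013 ≈ 52026 mm.
Ratio = 52026 / 3933.8 ≈ 13.2.

13.2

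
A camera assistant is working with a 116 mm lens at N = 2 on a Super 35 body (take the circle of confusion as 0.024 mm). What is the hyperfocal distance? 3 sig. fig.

Hyperfocal distance H = f²/(N·c) + f = 116²/(2 × 0.024) + 116 = 13456/0.048 + 116 ≈ 280449.3 mm ≈ 280 m.

280 m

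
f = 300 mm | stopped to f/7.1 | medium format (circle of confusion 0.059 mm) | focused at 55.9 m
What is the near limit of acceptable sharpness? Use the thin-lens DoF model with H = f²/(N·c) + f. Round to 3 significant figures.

Hyperfocal distance H = f²/(N·c) + f = 300²/(7.1 × 0.059) + 300 = 90000/0.4189 + 300 ≈ 215148.4 mm ≈ 215.1 m.
Near limit Dn = s·(H − f)/(H + s − 2f) = 55900 × (215148.4 − 300) / (215148.4 + 55900 − 2 × 300) = 55900 × 214848.4 / 270448.4 ≈ 44408 mm ≈ 44.4 m.

44.4 m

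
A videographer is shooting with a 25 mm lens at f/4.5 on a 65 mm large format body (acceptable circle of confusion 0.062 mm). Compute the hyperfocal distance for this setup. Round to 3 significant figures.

2.27 m

Hyperfocal distance H = f²/(N·c) + f = 25²/(4.5 × 0.062) + 25 = 625/0.279 + 25 ≈ 2265.1 mm ≈ 2.27 m.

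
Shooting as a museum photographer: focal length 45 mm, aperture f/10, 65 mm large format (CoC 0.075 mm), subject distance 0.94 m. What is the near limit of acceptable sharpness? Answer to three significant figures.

Hyperfocal distance H = f²/(N·c) + f = 45²/(10 × 0.075) + 45 = 2025/0.75 + 45 ≈ 2745.0 mm ≈ 2.745 m.
Near limit Dn = s·(H − f)/(H + s − 2f) = 940 × (2745.0 − 45) / (2745.0 + 940 − 2 × 45) = 940 × 2700.0 / 3595.0 ≈ 705.98 mm ≈ 0.706 m.

0.706 m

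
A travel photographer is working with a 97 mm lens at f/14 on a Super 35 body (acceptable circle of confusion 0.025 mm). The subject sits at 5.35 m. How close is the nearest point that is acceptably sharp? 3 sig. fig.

4.48 m

Hyperfocal distance H = f²/(N·c) + f = 97²/(14 × 0.025) + 97 = 9409/0.35 + 97 ≈ 26979.9 mm ≈ 26.98 m.
Near limit Dn = s·(H − f)/(H + s − 2f) = 5350 × (26979.9 − 97) / (26979.9 + 5350 − 2 × 97) = 5350 × 26882.9 / 32135.9 ≈ 4475.5 mm ≈ 4.48 m.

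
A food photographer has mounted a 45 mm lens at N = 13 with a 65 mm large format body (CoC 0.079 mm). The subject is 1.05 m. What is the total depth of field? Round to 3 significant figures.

Hyperfocal distance H = f²/(N·c) + f = 45²/(13 × 0.079) + 45 = 2025/1.027 + 45 ≈ 2016.8 mm ≈ 2.017 m.
Near limit Dn = s·(H − f)/(H + s − 2f) = 1050 × (2016.8 − 45) / (2016.8 + 1050 − 2 × 45) = 1050 × 1971.8 / 2976.8 ≈ 695.5 mm.
Far limit Df = s·(H − f)/(H − s) = 1050 × (2016.8 − 45) / (2016.8 − 1050) = 1050 × 1971.8 / 966.8 ≈ 2141.5 mm.
Depth of field = Df − Dn = 2141.5 − 695.5 ≈ 1446.0 mm ≈ 1.45 m.

1.45 m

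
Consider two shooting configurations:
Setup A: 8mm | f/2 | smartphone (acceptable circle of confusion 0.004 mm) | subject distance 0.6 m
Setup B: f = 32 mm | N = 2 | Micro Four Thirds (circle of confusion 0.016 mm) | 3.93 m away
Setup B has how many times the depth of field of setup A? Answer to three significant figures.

10.9

Setup A: H = 8²/(2×0.004) + 8 ≈ 8008.0 mm; DoF = Df − Dn = 647.948 − 558.659 ≈ 89.289 mm.
Setup B: H = 32²/(2×0.016) + 32 ≈ 32032.0 mm; DoF = Df − Dn = 4475.13 − 3503.26 ≈ 971.87 mm.
Ratio = 971.87 / 89.289 ≈ 10.9.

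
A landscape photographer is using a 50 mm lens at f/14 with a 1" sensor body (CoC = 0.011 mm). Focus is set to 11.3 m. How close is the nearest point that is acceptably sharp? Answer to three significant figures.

Hyperfocal distance H = f²/(N·c) + f = 50²/(14 × 0.011) + 50 = 2500/0.154 + 50 ≈ 16283.8 mm ≈ 16.28 m.
Near limit Dn = s·(H − f)/(H + s − 2f) = 11300 × (16283.8 − 50) / (16283.8 + 11300 − 2 × 50) = 11300 × 16233.8 / 27483.8 ≈ 6674.5 mm ≈ 6.67 m.

6.67 m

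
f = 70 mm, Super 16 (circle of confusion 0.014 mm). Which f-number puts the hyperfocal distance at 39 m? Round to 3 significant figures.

Rearrange H = f²/(N·c) + f for N: N = f² / ((H − f)·c).
N = 70² / ((39000 − 70) × 0.014) = 4900 / 545.0 ≈ 8.99.

f/8.99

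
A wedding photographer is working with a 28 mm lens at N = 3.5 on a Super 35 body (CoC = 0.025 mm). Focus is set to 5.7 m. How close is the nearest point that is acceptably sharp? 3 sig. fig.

3.49 m

Hyperfocal distance H = f²/(N·c) + f = 28²/(3.5 × 0.025) + 28 = 784/0.0875 + 28 ≈ 8988.0 mm ≈ 8.988 m.
Near limit Dn = s·(H − f)/(H + s − 2f) = 5700 × (8988.0 − 28) / (8988.0 + 5700 − 2 × 28) = 5700 × 8960.0 / 14632.0 ≈ 3490.4 mm ≈ 3.49 m.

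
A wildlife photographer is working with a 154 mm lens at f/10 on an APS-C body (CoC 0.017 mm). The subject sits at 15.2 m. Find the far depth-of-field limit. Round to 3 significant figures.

17.0 m

Hyperfocal distance H = f²/(N·c) + f = 154²/(10 × 0.017) + 154 = 23716/0.17 + 154 ≈ 139659.9 mm ≈ 139.7 m.
Far limit Df = s·(H − f)/(H − s) = 15200 × (139659.9 − 154) / (139659.9 − 15200) = 15200 × 139505.9 / 124459.9 ≈ 17038 mm ≈ 17.0 m.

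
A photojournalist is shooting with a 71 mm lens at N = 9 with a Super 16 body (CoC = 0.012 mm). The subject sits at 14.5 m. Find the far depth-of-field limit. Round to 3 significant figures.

Hyperfocal distance H = f²/(N·c) + f = 71²/(9 × 0.012) + 71 = 5041/0.108 + 71 ≈ 46746.9 mm ≈ 46.75 m.
Far limit Df = s·(H − f)/(H − s) = 14500 × (46746.9 − 71) / (46746.9 − 14500) = 14500 × 46675.9 / 32246.9 ≈ 20988 mm ≈ 21.0 m.

21.0 m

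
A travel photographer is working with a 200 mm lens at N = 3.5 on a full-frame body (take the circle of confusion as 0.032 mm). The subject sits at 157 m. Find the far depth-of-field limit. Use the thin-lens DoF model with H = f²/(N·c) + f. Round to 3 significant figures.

280 m

Hyperfocal distance H = f²/(N·c) + f = 200²/(3.5 × 0.032) + 200 = 40000/0.112 + 200 ≈ 357342.9 mm ≈ 357.3 m.
Far limit Df = s·(H − f)/(H − s) = 157000 × (357342.9 − 200) / (357342.9 − 157000) = 157000 × 357142.9 / 200342.9 ≈ 279877 mm ≈ 280 m.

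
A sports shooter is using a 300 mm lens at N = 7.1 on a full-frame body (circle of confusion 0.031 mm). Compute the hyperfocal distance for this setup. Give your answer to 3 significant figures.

Hyperfocal distance H = f²/(N·c) + f = 300²/(7.1 × 0.031) + 300 = 90000/0.2201 + 300 ≈ 409205.0 mm ≈ 409 m.

409 m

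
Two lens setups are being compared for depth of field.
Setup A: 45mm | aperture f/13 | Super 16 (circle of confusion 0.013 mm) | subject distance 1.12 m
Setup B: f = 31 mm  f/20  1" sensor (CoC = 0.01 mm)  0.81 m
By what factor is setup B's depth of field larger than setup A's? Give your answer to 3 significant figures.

1.33

Setup A: H = 45²/(13×0.013) + 45 ≈ 12027.2 mm; DoF = Df − Dn = 1230.39 − 1027.79 ≈ 202.60 mm.
Setup B: H = 31²/(20×0.01) + 31 ≈ 4836.0 mm; DoF = Df − Dn = 966.73 − 697.00 ≈ 269.73 mm.
Ratio = 269.73 / 202.60 ≈ 1.33.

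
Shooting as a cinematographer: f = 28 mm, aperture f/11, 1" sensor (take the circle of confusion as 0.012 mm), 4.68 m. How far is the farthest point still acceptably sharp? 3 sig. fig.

21.6 m

Hyperfocal distance H = f²/(N·c) + f = 28²/(11 × 0.012) + 28 = 784/0.132 + 28 ≈ 5967.4 mm ≈ 5.967 m.
Far limit Df = s·(H − f)/(H − s) = 4680 × (5967.4 − 28) / (5967.4 − 4680) = 4680 × 5939.4 / 1287.4 ≈ 21591 mm ≈ 21.6 m.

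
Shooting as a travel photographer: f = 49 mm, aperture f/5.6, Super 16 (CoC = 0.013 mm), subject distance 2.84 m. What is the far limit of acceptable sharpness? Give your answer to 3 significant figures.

Hyperfocal distance H = f²/(N·c) + f = 49²/(5.6 × 0.013) + 49 = 2401/0.0728 + 49 ≈ 33029.8 mm ≈ 33.03 m.
Far limit Df = s·(H − f)/(H − s) = 2840 × (33029.8 − 49) / (33029.8 − 2840) = 2840 × 32980.8 / 30189.8 ≈ 3102.6 mm ≈ 3.10 m.

3.10 m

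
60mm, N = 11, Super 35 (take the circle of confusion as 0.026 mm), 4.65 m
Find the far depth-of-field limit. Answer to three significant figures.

7.32 m

Hyperfocal distance H = f²/(N·c) + f = 60²/(11 × 0.026) + 60 = 3600/0.286 + 60 ≈ 12647.4 mm ≈ 12.65 m.
Far limit Df = s·(H − f)/(H − s) = 4650 × (12647.4 − 60) / (12647.4 − 4650) = 4650 × 12587.4 / 7997.4 ≈ 7318.8 mm ≈ 7.32 m.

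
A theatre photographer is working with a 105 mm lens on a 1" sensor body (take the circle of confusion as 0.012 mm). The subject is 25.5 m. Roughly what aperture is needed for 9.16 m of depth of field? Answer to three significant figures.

Write h = H − f = f²/(N·c). The thin-lens limits are Dn = s·h/(h + (s−f)) and Df = s·h/(h − (s−f)), so DoF = Df − Dn = 2·s·(s−f)·h / (h² − (s−f)²).
That is a quadratic in h: DoF·h² − 2·s·(s−f)·h − DoF·(s−f)² = 0 ⇒ h = (s−f)·(s + √(s² + DoF²)) / DoF = 25395 × (25500 + √(25500² + 9160²)) / 9160 = 25395 × (25500 + 27095.3) / 9160 ≈ 145814 mm.
Then N = f²/(c·h) = 105² / (0.012 × 145814) = 11025 / 1749.8 ≈ 6.30.

f/6.30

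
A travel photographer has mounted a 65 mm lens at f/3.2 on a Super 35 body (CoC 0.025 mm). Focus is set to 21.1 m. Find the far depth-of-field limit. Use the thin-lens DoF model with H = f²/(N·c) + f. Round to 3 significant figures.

Hyperfocal distance H = f²/(N·c) + f = 65²/(3.2 × 0.025) + 65 = 4225/0.08 + 65 ≈ 52877.5 mm ≈ 52.88 m.
Far limit Df = s·(H − f)/(H − s) = 21100 × (52877.5 − 65) / (52877.5 − 21100) = 21100 × 52812.5 / 31777.5 ≈ 35067 mm ≈ 35.1 m.

35.1 m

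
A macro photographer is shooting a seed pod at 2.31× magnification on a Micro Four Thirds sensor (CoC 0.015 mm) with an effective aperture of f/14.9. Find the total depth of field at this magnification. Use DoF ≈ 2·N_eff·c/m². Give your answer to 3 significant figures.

0.0838 mm

At magnification m, DoF ≈ 2·N_eff·c/m² = 2 × 14.9 × 0.015 / 2.31² = 0.447 / 5.336 ≈ 0.0838 mm.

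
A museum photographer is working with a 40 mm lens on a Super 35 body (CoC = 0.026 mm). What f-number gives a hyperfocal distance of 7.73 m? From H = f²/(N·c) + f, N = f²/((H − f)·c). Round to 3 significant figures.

f/8

Rearrange H = f²/(N·c) + f for N: N = f² / ((H − f)·c).
N = 40² / ((7730 − 40) × 0.026) = 1600 / 199.9 ≈ 8.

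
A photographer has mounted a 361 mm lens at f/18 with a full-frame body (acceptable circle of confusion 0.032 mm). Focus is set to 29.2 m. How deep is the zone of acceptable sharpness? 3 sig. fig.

7.57 m

Hyperfocal distance H = f²/(N·c) + f = 361²/(18 × 0.032) + 361 = 130321/0.576 + 361 ≈ 226612.7 mm ≈ 226.6 m.
Near limit Dn = s·(H − f)/(H + s − 2f) = 29200 × (226612.7 − 361) / (226612.7 + 29200 − 2 × 361) = 29200 × 226251.7 / 255090.7 ≈ 25898.8 mm.
Far limit Df = s·(H − f)/(H − s) = 29200 × (226612.7 − 361) / (226612.7 − 29200) = 29200 × 226251.7 / 197412.7 ≈ 33465.7 mm.
Depth of field = Df − Dn = 33465.7 − 25898.8 ≈ 7566.9 mm ≈ 7.57 m.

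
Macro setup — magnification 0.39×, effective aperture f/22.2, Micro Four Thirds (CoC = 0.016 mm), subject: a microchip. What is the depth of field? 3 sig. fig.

4.67 mm

At magnification m, DoF ≈ 2·N_eff·c/m² = 2 × 22.2 × 0.016 / 0.39² = 0.7104 / 0.1521 ≈ 4.67 mm.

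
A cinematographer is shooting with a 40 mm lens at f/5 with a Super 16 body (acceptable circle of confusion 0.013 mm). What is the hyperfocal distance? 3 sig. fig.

24.7 m

Hyperfocal distance H = f²/(N·c) + f = 40²/(5 × 0.013) + 40 = 1600/0.065 + 40 ≈ 24655.4 mm ≈ 24.7 m.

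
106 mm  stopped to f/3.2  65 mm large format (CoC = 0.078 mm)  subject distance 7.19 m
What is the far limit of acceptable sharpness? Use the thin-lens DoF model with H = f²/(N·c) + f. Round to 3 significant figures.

Hyperfocal distance H = f²/(N·c) + f = 106²/(3.2 × 0.078) + 106 = 11236/0.2496 + 106 ≈ 45122.0 mm ≈ 45.12 m.
Far limit Df = s·(H − f)/(H − s) = 7190 × (45122.0 − 106) / (45122.0 − 7190) = 7190 × 45016.0 / 37932.0 ≈ 8532.8 mm ≈ 8.53 m.

8.53 m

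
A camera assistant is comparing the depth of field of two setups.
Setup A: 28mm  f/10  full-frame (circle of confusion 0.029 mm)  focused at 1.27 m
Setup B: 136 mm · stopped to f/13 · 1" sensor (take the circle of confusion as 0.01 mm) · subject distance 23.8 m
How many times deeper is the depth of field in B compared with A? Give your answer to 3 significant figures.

5.50

Setup A: H = 28²/(10×0.029) + 28 ≈ 2731.4 mm; DoF = Df − Dn = 2349.3 − 870.2 ≈ 1479.1 mm.
Setup B: H = 136²/(13×0.01) + 136 ≈ 142412.9 mm; DoF = Df − Dn = 28548.2 − 20406.0 ≈ 8142.2 mm.
Ratio = 8142.2 / 1479.1 ≈ 5.50.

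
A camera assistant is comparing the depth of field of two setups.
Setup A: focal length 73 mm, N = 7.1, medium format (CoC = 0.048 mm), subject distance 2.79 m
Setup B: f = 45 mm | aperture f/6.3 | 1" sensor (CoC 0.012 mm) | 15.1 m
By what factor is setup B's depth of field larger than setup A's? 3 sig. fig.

24.8

Setup A: H = 73²/(7.1×0.048) + 73 ≈ 15709.7 mm; DoF = Df − Dn = 3376.73 − 2376.98 ≈ 999.75 mm.
Setup B: H = 45²/(6.3×0.012) + 45 ≈ 26830.7 mm; DoF = Df − Dn = 34479 − 9667 ≈ 24812 mm.
Ratio = 24812 / 999.75 ≈ 24.8.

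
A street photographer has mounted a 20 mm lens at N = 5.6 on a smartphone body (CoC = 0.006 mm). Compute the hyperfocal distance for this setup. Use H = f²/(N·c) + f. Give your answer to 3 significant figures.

11.9 m

Hyperfocal distance H = f²/(N·c) + f = 20²/(5.6 × 0.006) + 20 = 400/0.0336 + 20 ≈ 11924.8 mm ≈ 11.9 m.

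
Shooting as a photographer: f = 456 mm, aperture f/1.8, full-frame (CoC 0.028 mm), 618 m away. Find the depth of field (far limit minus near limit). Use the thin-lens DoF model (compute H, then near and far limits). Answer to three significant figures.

189 m

Hyperfocal distance H = f²/(N·c) + f = 456²/(1.8 × 0.028) + 456 = 207936/0.0504 + 456 ≈ 4126170.3 mm ≈ 4126 m.
Near limit Dn = s·(H − f)/(H + s − 2f) = 618000 × (4126170.3 − 456) / (4126170.3 + 618000 − 2 × 456) = 618000 × 4125714.3 / 4743258.3 ≈ 537540 mm.
Far limit Df = s·(H − f)/(H − s) = 618000 × (4126170.3 − 456) / (4126170.3 − 618000) = 618000 × 4125714.3 / 3508170.3 ≈ 726787 mm.
Depth of field = Df − Dn = 726787 − 537540 ≈ 189247 mm ≈ 189 m.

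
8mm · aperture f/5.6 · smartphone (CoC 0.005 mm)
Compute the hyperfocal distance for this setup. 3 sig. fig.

Hyperfocal distance H = f²/(N·c) + f = 8²/(5.6 × 0.005) + 8 = 64/0.028 + 8 ≈ 2293.7 mm ≈ 2.29 m.

2.29 m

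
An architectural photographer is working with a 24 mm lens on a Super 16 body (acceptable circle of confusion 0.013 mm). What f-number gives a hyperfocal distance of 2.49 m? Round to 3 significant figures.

Rearrange H = f²/(N·c) + f for N: N = f² / ((H − f)·c).
N = 24² / ((2490 − 24) × 0.013) = 576 / 32.06 ≈ 18.

f/18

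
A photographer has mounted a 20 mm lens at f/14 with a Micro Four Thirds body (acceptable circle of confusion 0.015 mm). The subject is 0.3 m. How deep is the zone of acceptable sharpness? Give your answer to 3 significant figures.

90.1 mm

Hyperfocal distance H = f²/(N·c) + f = 20²/(14 × 0.015) + 20 = 400/0.21 + 20 ≈ 1924.8 mm ≈ 1.925 m.
Near limit Dn = s·(H − f)/(H + s − 2f) = 300 × (1924.8 − 20) / (1924.8 + 300 − 2 × 20) = 300 × 1904.8 / 2184.8 ≈ 261.552 mm.
Far limit Df = s·(H − f)/(H − s) = 300 × (1924.8 − 20) / (1924.8 − 300) = 300 × 1904.8 / 1624.8 ≈ 351.700 mm.
Depth of field = Df − Dn = 351.700 − 261.552 ≈ 90.148 mm.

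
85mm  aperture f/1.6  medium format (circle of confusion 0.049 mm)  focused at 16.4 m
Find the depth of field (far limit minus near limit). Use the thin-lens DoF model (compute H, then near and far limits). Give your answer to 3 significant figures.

Hyperfocal distance H = f²/(N·c) + f = 85²/(1.6 × 0.049) + 85 = 7225/0.0784 + 85 ≈ 92240.6 mm ≈ 92.24 m.
Near limit Dn = s·(H − f)/(H + s − 2f) = 16400 × (92240.6 − 85) / (92240.6 + 16400 − 2 × 85) = 16400 × 92155.6 / 108470.6 ≈ 13933.3 mm.
Far limit Df = s·(H − f)/(H − s) = 16400 × (92240.6 − 85) / (92240.6 − 16400) = 16400 × 92155.6 / 75840.6 ≈ 19928.0 mm.
Depth of field = Df − Dn = 19928.0 − 13933.3 ≈ 5994.7 mm ≈ 5.99 m.

5.99 m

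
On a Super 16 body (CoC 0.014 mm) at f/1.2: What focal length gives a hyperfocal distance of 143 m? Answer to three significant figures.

From H = f²/(N·c) + f, with f ≪ H: f ≈ √(H·N·c) = √(143000 × 1.2 × 0.014) = √2402.4 ≈ 49.01 mm.
The +f correction barely moves this — solving exactly, f² + N·c·f − N·c·H = 0 ⇒ f = (−N·c + √((N·c)² + 4·N·c·H))/2 = (−0.0168 + √9609.6)/2 ≈ 49.006 mm, so f ≈ 49.0 mm.

49.0 mm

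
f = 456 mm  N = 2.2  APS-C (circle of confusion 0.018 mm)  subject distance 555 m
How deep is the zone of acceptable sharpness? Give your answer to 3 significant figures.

119 m

Hyperfocal distance H = f²/(N·c) + f = 456²/(2.2 × 0.018) + 456 = 207936/0.0396 + 456 ≈ 5251365.1 mm ≈ 5251 m.
Near limit Dn = s·(H − f)/(H + s − 2f) = 555000 × (5251365.1 − 456) / (5251365.1 + 555000 − 2 × 456) = 555000 × 5250909.1 / 5805453.1 ≈ 501986 mm.
Far limit Df = s·(H − f)/(H − s) = 555000 × (5251365.1 − 456) / (5251365.1 − 555000) = 555000 × 5250909.1 / 4696365.1 ≈ 620534 mm.
Depth of field = Df − Dn = 620534 − 501986 ≈ 118548 mm ≈ 119 m.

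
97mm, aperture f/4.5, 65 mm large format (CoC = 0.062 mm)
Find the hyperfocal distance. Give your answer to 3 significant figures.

Hyperfocal distance H = f²/(N·c) + f = 97²/(4.5 × 0.062) + 97 = 9409/0.279 + 97 ≈ 33821.0 mm ≈ 33.8 m.

33.8 m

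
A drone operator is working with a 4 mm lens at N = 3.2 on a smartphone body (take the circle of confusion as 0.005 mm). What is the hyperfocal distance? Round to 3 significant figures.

1.00 m

Hyperfocal distance H = f²/(N·c) + f = 4²/(3.2 × 0.005) + 4 = 16/0.016 + 4 ≈ 1004.0 mm ≈ 1.00 m.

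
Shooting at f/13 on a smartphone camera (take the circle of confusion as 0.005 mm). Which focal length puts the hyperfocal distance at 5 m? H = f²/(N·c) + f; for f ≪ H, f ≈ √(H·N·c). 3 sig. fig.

From H = f²/(N·c) + f, with f ≪ H: f ≈ √(H·N·c) = √(5000 × 13 × 0.005) = √325.00 ≈ 18.03 mm.
The +f correction barely moves this — solving exactly, f² + N·c·f − N·c·H = 0 ⇒ f = (−N·c + √((N·c)² + 4·N·c·H))/2 = (−0.065 + √1300.0)/2 ≈ 17.995 mm, so f ≈ 18.0 mm.

18.0 mm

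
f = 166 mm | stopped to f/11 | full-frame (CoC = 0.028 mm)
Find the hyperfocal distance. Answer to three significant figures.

89.6 m

Hyperfocal distance H = f²/(N·c) + f = 166²/(11 × 0.028) + 166 = 27556/0.308 + 166 ≈ 89633.5 mm ≈ 89.6 m.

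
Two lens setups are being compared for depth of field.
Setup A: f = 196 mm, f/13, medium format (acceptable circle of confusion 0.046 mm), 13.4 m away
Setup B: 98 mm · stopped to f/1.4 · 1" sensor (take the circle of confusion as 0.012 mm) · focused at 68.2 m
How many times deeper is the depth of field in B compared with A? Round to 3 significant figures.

Setup A: H = 196²/(13×0.046) + 196 ≈ 64436.8 mm; DoF = Df − Dn = 16866.8 − 11115.4 ≈ 5751.4 mm.
Setup B: H = 98²/(1.4×0.012) + 98 ≈ 571764.7 mm; DoF = Df − Dn = 77423 − 60940 ≈ 16483 mm.
Ratio = 16483 / 5751.4 ≈ 2.87.

2.87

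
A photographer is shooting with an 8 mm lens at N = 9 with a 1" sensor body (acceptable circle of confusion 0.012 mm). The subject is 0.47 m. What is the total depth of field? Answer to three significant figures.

1.87 m

Hyperfocal distance H = f²/(N·c) + f = 8²/(9 × 0.012) + 8 = 64/0.108 + 8 ≈ 600.6 mm ≈ 0.601 m.
Near limit Dn = s·(H − f)/(H + s − 2f) = 470 × (600.6 − 8) / (600.6 + 470 − 2 × 8) = 470 × 592.6 / 1054.6 ≈ 264.1 mm.
Far limit Df = s·(H − f)/(H − s) = 470 × (600.6 − 8) / (600.6 − 470) = 470 × 592.6 / 130.6 ≈ 2132.7 mm.
Depth of field = Df − Dn = 2132.7 − 264.1 ≈ 1868.6 mm ≈ 1.87 m.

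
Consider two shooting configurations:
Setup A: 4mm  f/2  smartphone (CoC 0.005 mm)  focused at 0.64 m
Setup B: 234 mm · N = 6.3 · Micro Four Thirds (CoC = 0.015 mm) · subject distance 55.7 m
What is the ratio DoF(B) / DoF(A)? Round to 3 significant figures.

17.8

Setup A: H = 4²/(2×0.005) + 4 ≈ 1604.0 mm; DoF = Df − Dn = 1062.24 − 457.96 ≈ 604.28 mm.
Setup B: H = 234²/(6.3×0.015) + 234 ≈ 579662.6 mm; DoF = Df − Dn = 61596 − 50834 ≈ 10762 mm.
Ratio = 10762 / 604.28 ≈ 17.8.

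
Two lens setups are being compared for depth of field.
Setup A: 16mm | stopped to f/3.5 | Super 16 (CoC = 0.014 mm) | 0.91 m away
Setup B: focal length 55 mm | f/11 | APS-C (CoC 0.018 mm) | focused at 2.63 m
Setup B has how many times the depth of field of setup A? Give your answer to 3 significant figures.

2.84

Setup A: H = 16²/(3.5×0.014) + 16 ≈ 5240.5 mm; DoF = Df − Dn = 1097.86 − 777.04 ≈ 320.82 mm.
Setup B: H = 55²/(11×0.018) + 55 ≈ 15332.8 mm; DoF = Df − Dn = 3163.13 − 2250.66 ≈ 912.47 mm.
Ratio = 912.47 / 320.82 ≈ 2.84.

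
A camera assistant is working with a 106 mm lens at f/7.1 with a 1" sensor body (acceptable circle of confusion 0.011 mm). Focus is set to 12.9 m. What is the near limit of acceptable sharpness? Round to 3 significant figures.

11.8 m

Hyperfocal distance H = f²/(N·c) + f = 106²/(7.1 × 0.011) + 106 = 11236/0.0781 + 106 ≈ 143972.8 mm ≈ 144.0 m.
Near limit Dn = s·(H − f)/(H + s − 2f) = 12900 × (143972.8 − 106) / (143972.8 + 12900 − 2 × 106) = 12900 × 143866.8 / 156660.8 ≈ 11846 mm ≈ 11.8 m.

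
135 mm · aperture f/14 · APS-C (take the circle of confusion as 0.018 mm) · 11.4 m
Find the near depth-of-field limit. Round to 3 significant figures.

9.86 m

Hyperfocal distance H = f²/(N·c) + f = 135²/(14 × 0.018) + 135 = 18225/0.252 + 135 ≈ 72456.4 mm ≈ 72.46 m.
Near limit Dn = s·(H − f)/(H + s − 2f) = 11400 × (72456.4 − 135) / (72456.4 + 11400 − 2 × 135) = 11400 × 72321.4 / 83586.4 ≈ 9863.6 mm ≈ 9.86 m.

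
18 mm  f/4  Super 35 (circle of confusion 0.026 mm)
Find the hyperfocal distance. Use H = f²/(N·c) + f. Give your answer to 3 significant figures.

Hyperfocal distance H = f²/(N·c) + f = 18²/(4 × 0.026) + 18 = 324/0.104 + 18 ≈ 3133.4 mm ≈ 3.13 m.

3.13 m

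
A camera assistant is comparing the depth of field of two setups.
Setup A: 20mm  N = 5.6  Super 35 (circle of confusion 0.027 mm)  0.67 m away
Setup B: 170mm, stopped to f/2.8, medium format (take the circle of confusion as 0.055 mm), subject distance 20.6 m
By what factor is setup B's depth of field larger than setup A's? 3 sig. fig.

13.0

Setup A: H = 20²/(5.6×0.027) + 20 ≈ 2665.5 mm; DoF = Df − Dn = 888.24 − 537.85 ≈ 350.39 mm.
Setup B: H = 170²/(2.8×0.055) + 170 ≈ 187832.3 mm; DoF = Df − Dn = 23116.6 − 18577.5 ≈ 4539.1 mm.
Ratio = 4539.1 / 350.39 ≈ 13.0.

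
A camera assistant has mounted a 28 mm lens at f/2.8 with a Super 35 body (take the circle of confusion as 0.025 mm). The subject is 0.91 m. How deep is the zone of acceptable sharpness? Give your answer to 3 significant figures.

Hyperfocal distance H = f²/(N·c) + f = 28²/(2.8 × 0.025) + 28 = 784/0.07 + 28 ≈ 11228.0 mm ≈ 11.23 m.
Near limit Dn = s·(H − f)/(H + s − 2f) = 910 × (11228.0 − 28) / (11228.0 + 910 − 2 × 28) = 910 × 11200.0 / 12082.0 ≈ 843.57 mm.
Far limit Df = s·(H − f)/(H − s) = 910 × (11228.0 − 28) / (11228.0 − 910) = 910 × 11200.0 / 10318.0 ≈ 987.79 mm.
Depth of field = Df − Dn = 987.79 − 843.57 ≈ 144.22 mm.

144 mm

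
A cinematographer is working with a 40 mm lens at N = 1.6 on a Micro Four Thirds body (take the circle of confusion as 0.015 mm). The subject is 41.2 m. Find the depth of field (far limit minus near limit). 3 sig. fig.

82.2 m

Hyperfocal distance H = f²/(N·c) + f = 40²/(1.6 × 0.015) + 40 = 1600/0.024 + 40 ≈ 66706.7 mm ≈ 66.71 m.
Near limit Dn = s·(H − f)/(H + s − 2f) = 41200 × (66706.7 − 40) / (66706.7 + 41200 − 2 × 40) = 41200 × 66666.7 / 107826.7 ≈ 25473 mm.
Far limit Df = s·(H − f)/(H − s) = 41200 × (66706.7 − 40) / (66706.7 − 41200) = 41200 × 66666.7 / 25506.7 ≈ 107684 mm.
Depth of field = Df − Dn = 107684 − 25473 ≈ 82211 mm ≈ 82.2 m.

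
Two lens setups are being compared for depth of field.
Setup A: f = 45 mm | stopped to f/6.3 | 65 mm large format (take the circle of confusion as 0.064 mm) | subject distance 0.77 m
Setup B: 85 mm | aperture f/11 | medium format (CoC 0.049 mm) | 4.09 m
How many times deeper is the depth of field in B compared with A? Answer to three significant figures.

11.8

Setup A: H = 45²/(6.3×0.064) + 45 ≈ 5067.3 mm; DoF = Df − Dn = 899.91 − 672.87 ≈ 227.04 mm.
Setup B: H = 85²/(11×0.049) + 85 ≈ 13489.5 mm; DoF = Df − Dn = 5832.7 − 3149.1 ≈ 2683.6 mm.
Ratio = 2683.6 / 227.04 ≈ 11.8.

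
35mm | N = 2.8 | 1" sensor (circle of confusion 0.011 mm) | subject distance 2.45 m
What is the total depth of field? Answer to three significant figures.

299 mm

Hyperfocal distance H = f²/(N·c) + f = 35²/(2.8 × 0.011) + 35 = 1225/0.0308 + 35 ≈ 39807.7 mm ≈ 39.81 m.
Near limit Dn = s·(H − f)/(H + s − 2f) = 2450 × (39807.7 − 35) / (39807.7 + 2450 − 2 × 35) = 2450 × 39772.7 / 42187.7 ≈ 2309.75 mm.
Far limit Df = s·(H − f)/(H − s) = 2450 × (39807.7 − 35) / (39807.7 − 2450) = 2450 × 39772.7 / 37357.7 ≈ 2608.38 mm.
Depth of field = Df − Dn = 2608.38 − 2309.75 ≈ 298.63 mm.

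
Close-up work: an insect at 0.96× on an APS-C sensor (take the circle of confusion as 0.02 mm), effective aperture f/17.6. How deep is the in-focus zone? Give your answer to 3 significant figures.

At magnification m, DoF ≈ 2·N_eff·c/m² = 2 × 17.6 × 0.02 / 0.96² = 0.704 / 0.9216 ≈ 0.764 mm.

0.764 mm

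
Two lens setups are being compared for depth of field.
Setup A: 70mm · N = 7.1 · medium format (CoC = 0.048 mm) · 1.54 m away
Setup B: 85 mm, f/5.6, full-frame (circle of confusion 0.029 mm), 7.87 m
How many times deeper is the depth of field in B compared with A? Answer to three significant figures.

8.93

Setup A: H = 70²/(7.1×0.048) + 70 ≈ 14447.9 mm; DoF = Df − Dn = 1715.38 − 1397.15 ≈ 318.23 mm.
Setup B: H = 85²/(5.6×0.029) + 85 ≈ 44573.9 mm; DoF = Df − Dn = 9539.2 − 6697.9 ≈ 2841.3 mm.
Ratio = 2841.3 / 318.23 ≈ 8.93.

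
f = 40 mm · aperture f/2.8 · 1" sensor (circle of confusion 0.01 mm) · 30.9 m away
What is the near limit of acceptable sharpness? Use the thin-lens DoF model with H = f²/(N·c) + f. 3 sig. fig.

Hyperfocal distance H = f²/(N·c) + f = 40²/(2.8 × 0.01) + 40 = 1600/0.028 + 40 ≈ 57182.9 mm ≈ 57.18 m.
Near limit Dn = s·(H − f)/(H + s − 2f) = 30900 × (57182.9 − 40) / (57182.9 + 30900 − 2 × 40) = 30900 × 57142.9 / 88002.9 ≈ 20064 mm ≈ 20.1 m.

20.1 m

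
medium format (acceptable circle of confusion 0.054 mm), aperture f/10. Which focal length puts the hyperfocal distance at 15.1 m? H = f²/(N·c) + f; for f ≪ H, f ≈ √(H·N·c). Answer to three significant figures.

90.0 mm

From H = f²/(N·c) + f, with f ≪ H: f ≈ √(H·N·c) = √(15100 × 10 × 0.054) = √8154.0 ≈ 90.30 mm.
Exact: f² + N·c·f − N·c·H = 0 ⇒ f = (−N·c + √((N·c)² + 4·N·c·H))/2 = (−0.54 + √32616)/2 ≈ 90.030 mm ≈ 90.0 mm.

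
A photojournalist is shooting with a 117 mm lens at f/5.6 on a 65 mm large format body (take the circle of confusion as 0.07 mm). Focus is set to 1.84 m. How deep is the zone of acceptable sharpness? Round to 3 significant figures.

182 mm

Hyperfocal distance H = f²/(N·c) + f = 117²/(5.6 × 0.07) + 117 = 13689/0.392 + 117 ≈ 35037.9 mm ≈ 35.04 m.
Near limit Dn = s·(H − f)/(H + s − 2f) = 1840 × (35037.9 − 117) / (35037.9 + 1840 − 2 × 117) = 1840 × 34920.9 / 36643.9 ≈ 1753.48 mm.
Far limit Df = s·(H − f)/(H − s) = 1840 × (35037.9 − 117) / (35037.9 − 1840) = 1840 × 34920.9 / 33197.9 ≈ 1935.50 mm.
Depth of field = Df − Dn = 1935.50 − 1753.48 ≈ 182.02 mm.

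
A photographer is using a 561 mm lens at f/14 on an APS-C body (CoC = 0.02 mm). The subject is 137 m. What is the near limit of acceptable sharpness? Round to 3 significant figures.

122 m

Hyperfocal distance H = f²/(N·c) + f = 561²/(14 × 0.02) + 561 = 314721/0.28 + 561 ≈ 1124564.6 mm ≈ 1125 m.
Near limit Dn = s·(H − f)/(H + s − 2f) = 137000 × (1124564.6 − 561) / (1124564.6 + 137000 − 2 × 561) = 137000 × 1124003.6 / 1260442.6 ≈ 122170 mm ≈ 122 m.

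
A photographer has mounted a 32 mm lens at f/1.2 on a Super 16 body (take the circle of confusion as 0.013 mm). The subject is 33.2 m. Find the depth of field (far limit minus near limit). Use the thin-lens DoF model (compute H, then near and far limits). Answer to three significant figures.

45.1 m

Hyperfocal distance H = f²/(N·c) + f = 32²/(1.2 × 0.013) + 32 = 1024/0.0156 + 32 ≈ 65673.0 mm ≈ 65.67 m.
Near limit Dn = s·(H − f)/(H + s − 2f) = 33200 × (65673.0 − 32) / (65673.0 + 33200 − 2 × 32) = 33200 × 65641.0 / 98809.0 ≈ 22055 mm.
Far limit Df = s·(H − f)/(H − s) = 33200 × (65673.0 − 32) / (65673.0 − 33200) = 33200 × 65641.0 / 32473.0 ≈ 67111 mm.
Depth of field = Df − Dn = 67111 − 22055 ≈ 45056 mm ≈ 45.1 m.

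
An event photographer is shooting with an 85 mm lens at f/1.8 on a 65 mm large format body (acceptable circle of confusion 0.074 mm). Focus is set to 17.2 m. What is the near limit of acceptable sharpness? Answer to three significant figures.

Hyperfocal distance H = f²/(N·c) + f = 85²/(1.8 × 0.074) + 85 = 7225/0.1332 + 85 ≈ 54326.7 mm ≈ 54.33 m.
Near limit Dn = s·(H − f)/(H + s − 2f) = 17200 × (54326.7 − 85) / (54326.7 + 17200 − 2 × 85) = 17200 × 54241.7 / 71356.7 ≈ 13075 mm ≈ 13.1 m.

13.1 m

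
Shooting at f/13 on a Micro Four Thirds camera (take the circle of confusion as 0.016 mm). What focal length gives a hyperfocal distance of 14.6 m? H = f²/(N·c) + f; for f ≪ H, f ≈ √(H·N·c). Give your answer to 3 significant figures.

55.0 mm

From H = f²/(N·c) + f, with f ≪ H: f ≈ √(H·N·c) = √(14600 × 13 × 0.016) = √3036.8 ≈ 55.11 mm.
Exact: f² + N·c·f − N·c·H = 0 ⇒ f = (−N·c + √((N·c)² + 4·N·c·H))/2 = (−0.208 + √12147)/2 ≈ 55.003 mm ≈ 55.0 mm.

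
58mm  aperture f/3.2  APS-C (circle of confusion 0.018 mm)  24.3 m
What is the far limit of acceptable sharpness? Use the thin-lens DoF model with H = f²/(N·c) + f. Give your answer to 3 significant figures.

Hyperfocal distance H = f²/(N·c) + f = 58²/(3.2 × 0.018) + 58 = 3364/0.0576 + 58 ≈ 58460.8 mm ≈ 58.46 m.
Far limit Df = s·(H − f)/(H − s) = 24300 × (58460.8 − 58) / (58460.8 − 24300) = 24300 × 58402.8 / 34160.8 ≈ 41544 mm ≈ 41.5 m.

41.5 m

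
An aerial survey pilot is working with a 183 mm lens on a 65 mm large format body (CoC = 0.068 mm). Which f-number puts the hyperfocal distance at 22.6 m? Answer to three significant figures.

Rearrange H = f²/(N·c) + f for N: N = f² / ((H − f)·c).
N = 183² / ((22600 − 183) × 0.068) = 33489 / 1524 ≈ 22.

f/22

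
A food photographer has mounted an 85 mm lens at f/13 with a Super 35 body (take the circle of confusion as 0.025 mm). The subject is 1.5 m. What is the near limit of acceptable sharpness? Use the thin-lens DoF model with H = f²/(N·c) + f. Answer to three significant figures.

Hyperfocal distance H = f²/(N·c) + f = 85²/(13 × 0.025) + 85 = 7225/0.325 + 85 ≈ 22315.8 mm ≈ 22.32 m.
Near limit Dn = s·(H − f)/(H + s − 2f) = 1500 × (22315.8 − 85) / (22315.8 + 1500 − 2 × 85) = 1500 × 22230.8 / 23645.8 ≈ 1410.2 mm ≈ 1.41 m.

1.41 m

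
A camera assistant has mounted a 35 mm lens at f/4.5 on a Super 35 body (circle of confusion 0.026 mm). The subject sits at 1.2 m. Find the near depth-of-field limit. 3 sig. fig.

1.08 m

Hyperfocal distance H = f²/(N·c) + f = 35²/(4.5 × 0.026) + 35 = 1225/0.117 + 35 ≈ 10505.1 mm ≈ 10.51 m.
Near limit Dn = s·(H − f)/(H + s − 2f) = 1200 × (10505.1 − 35) / (10505.1 + 1200 − 2 × 35) = 1200 × 10470.1 / 11635.1 ≈ 1079.8 mm ≈ 1.08 m.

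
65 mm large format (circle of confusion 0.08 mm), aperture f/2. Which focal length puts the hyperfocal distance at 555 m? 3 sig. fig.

From H = f²/(N·c) + f, with f ≪ H: f ≈ √(H·N·c) = √(555000 × 2 × 0.08) = √88800 ≈ 298.0 mm.
The +f correction barely moves this — solving exactly, f² + N·c·f − N·c·H = 0 ⇒ f = (−N·c + √((N·c)² + 4·N·c·H))/2 = (−0.16 + √355200)/2 ≈ 297.91 mm, so f ≈ 298 mm.

298 mm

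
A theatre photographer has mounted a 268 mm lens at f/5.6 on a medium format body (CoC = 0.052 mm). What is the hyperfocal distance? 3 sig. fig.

Hyperfocal distance H = f²/(N·c) + f = 268²/(5.6 × 0.052) + 268 = 71824/0.2912 + 268 ≈ 246916.4 mm ≈ 247 m.

247 m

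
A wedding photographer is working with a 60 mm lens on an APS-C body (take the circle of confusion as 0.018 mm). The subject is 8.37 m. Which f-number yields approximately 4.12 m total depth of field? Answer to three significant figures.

Write h = H − f = f²/(N·c). The thin-lens limits are Dn = s·h/(h + (s−f)) and Df = s·h/(h − (s−f)), so DoF = Df − Dn = 2·s·(s−f)·h / (h² − (s−f)²).
That is a quadratic in h: DoF·h² − 2·s·(s−f)·h − DoF·(s−f)² = 0 ⇒ h = (s−f)·(s + √(s² + DoF²)) / DoF = 8310 × (8370 + √(8370² + 4120²)) / 4120 = 8310 × (8370 + 9329.06) / 4120 ≈ 35699 mm.
Then N = f²/(c·h) = 60² / (0.018 × 35699) = 3600 / 642.58 ≈ 5.60.

f/5.60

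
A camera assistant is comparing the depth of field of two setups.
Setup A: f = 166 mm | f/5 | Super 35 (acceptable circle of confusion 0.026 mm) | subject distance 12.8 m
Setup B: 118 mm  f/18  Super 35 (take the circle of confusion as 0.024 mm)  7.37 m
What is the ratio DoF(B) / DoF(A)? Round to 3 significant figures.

2.28

Setup A: H = 166²/(5×0.026) + 166 ≈ 212135.2 mm; DoF = Df − Dn = 13611.3 − 12080.0 ≈ 1531.3 mm.
Setup B: H = 118²/(18×0.024) + 118 ≈ 32349.5 mm; DoF = Df − Dn = 9509.6 − 6016.3 ≈ 3493.3 mm.
Ratio = 3493.3 / 1531.3 ≈ 2.28.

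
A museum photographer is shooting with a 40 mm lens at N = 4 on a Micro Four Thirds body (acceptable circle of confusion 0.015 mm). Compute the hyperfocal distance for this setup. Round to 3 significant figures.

26.7 m

Hyperfocal distance H = f²/(N·c) + f = 40²/(4 × 0.015) + 40 = 1600/0.06 + 40 ≈ 26706.7 mm ≈ 26.7 m.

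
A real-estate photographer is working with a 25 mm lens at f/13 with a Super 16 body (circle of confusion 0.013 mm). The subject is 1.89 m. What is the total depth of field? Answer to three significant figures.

2.56 m

Hyperfocal distance H = f²/(N·c) + f = 25²/(13 × 0.013) + 25 = 625/0.169 + 25 ≈ 3723.2 mm ≈ 3.723 m.
Near limit Dn = s·(H − f)/(H + s − 2f) = 1890 × (3723.2 − 25) / (3723.2 + 1890 − 2 × 25) = 1890 × 3698.2 / 5563.2 ≈ 1256.4 mm.
Far limit Df = s·(H − f)/(H − s) = 1890 × (3723.2 − 25) / (3723.2 − 1890) = 1890 × 3698.2 / 1833.2 ≈ 3812.8 mm.
Depth of field = Df − Dn = 3812.8 − 1256.4 ≈ 2556.4 mm ≈ 2.56 m.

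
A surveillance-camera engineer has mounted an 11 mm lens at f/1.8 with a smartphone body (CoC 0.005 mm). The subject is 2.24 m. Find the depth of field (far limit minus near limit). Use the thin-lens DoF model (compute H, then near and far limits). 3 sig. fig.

Hyperfocal distance H = f²/(N·c) + f = 11²/(1.8 × 0.005) + 11 = 121/0.009 + 11 ≈ 13455.4 mm ≈ 13.46 m.
Near limit Dn = s·(H − f)/(H + s − 2f) = 2240 × (13455.4 − 11) / (13455.4 + 2240 − 2 × 11) = 2240 × 13444.4 / 15673.4 ≈ 1921.44 mm.
Far limit Df = s·(H − f)/(H − s) = 2240 × (13455.4 − 11) / (13455.4 − 2240) = 2240 × 13444.4 / 11215.4 ≈ 2685.19 mm.
Depth of field = Df − Dn = 2685.19 − 1921.44 ≈ 763.75 mm ≈ 0.764 m.

0.764 m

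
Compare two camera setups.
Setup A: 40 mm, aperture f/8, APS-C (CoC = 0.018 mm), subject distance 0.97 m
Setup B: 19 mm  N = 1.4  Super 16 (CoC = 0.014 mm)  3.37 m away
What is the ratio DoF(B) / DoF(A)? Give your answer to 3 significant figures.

7.76

Setup A: H = 40²/(8×0.018) + 40 ≈ 11151.1 mm; DoF = Df − Dn = 1058.61 − 895.08 ≈ 163.53 mm.
Setup B: H = 19²/(1.4×0.014) + 19 ≈ 18437.4 mm; DoF = Df − Dn = 4119.5 − 2851.2 ≈ 1268.3 mm.
Ratio = 1268.3 / 163.53 ≈ 7.76.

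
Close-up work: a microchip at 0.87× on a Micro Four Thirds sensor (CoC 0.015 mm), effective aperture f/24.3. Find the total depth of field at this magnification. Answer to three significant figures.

0.963 mm

At magnification m, DoF ≈ 2·N_eff·c/m² = 2 × 24.3 × 0.015 / 0.87² = 0.729 / 0.7569 ≈ 0.963 mm.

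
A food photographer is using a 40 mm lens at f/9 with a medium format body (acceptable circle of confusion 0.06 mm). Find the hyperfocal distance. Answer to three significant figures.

3.00 m

Hyperfocal distance H = f²/(N·c) + f = 40²/(9 × 0.06) + 40 = 1600/0.54 + 40 ≈ 3003.0 mm ≈ 3.00 m.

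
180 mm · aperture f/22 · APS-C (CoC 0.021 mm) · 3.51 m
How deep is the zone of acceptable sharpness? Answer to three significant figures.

Hyperfocal distance H = f²/(N·c) + f = 180²/(22 × 0.021) + 180 = 32400/0.462 + 180 ≈ 70309.9 mm ≈ 70.31 m.
Near limit Dn = s·(H − f)/(H + s − 2f) = 3510 × (70309.9 − 180) / (70309.9 + 3510 − 2 × 180) = 3510 × 70129.9 / 73459.9 ≈ 3350.89 mm.
Far limit Df = s·(H − f)/(H − s) = 3510 × (70309.9 − 180) / (70309.9 − 3510) = 3510 × 70129.9 / 66799.9 ≈ 3684.97 mm.
Depth of field = Df − Dn = 3684.97 − 3350.89 ≈ 334.08 mm.

334 mm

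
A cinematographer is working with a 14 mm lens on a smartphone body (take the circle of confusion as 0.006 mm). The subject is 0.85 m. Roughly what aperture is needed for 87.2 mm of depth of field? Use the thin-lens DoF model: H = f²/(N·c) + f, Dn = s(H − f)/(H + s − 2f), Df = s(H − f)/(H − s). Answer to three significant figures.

f/2.00

Write h = H − f = f²/(N·c). The thin-lens limits are Dn = s·h/(h + (s−f)) and Df = s·h/(h − (s−f)), so DoF = Df − Dn = 2·s·(s−f)·h / (h² − (s−f)²).
That is a quadratic in h: DoF·h² − 2·s·(s−f)·h − DoF·(s−f)² = 0 ⇒ h = (s−f)·(s + √(s² + DoF²)) / DoF = 836 × (850 + √(850² + 87.2²)) / 87.2 = 836 × (850 + 854.461) / 87.2 ≈ 16341 mm.
Then N = f²/(c·h) = 14² / (0.006 × 16341) = 196 / 98.046 ≈ 2.00.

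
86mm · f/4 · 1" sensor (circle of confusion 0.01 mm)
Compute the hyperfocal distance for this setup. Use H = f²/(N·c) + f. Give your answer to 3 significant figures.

185 m

Hyperfocal distance H = f²/(N·c) + f = 86²/(4 × 0.01) + 86 = 7396/0.04 + 86 ≈ 184986.0 mm ≈ 185 m.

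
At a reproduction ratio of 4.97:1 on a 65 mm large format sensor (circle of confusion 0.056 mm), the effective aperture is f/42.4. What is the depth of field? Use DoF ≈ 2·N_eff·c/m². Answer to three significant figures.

At magnification m, DoF ≈ 2·N_eff·c/m² = 2 × 42.4 × 0.056 / 4.97² = 4.749 / 24.7 ≈ 0.192 mm.

0.192 mm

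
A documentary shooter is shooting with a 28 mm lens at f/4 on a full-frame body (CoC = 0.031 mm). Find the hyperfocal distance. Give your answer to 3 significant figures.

6.35 m

Hyperfocal distance H = f²/(N·c) + f = 28²/(4 × 0.031) + 28 = 784/0.124 + 28 ≈ 6350.6 mm ≈ 6.35 m.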